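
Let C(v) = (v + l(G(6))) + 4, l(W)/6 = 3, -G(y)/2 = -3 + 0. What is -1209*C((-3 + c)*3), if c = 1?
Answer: -19344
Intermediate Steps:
G(y) = 6 (G(y) = -2*(-3 + 0) = -2*(-3) = 6)
l(W) = 18 (l(W) = 6*3 = 18)
C(v) = 22 + v (C(v) = (v + 18) + 4 = (18 + v) + 4 = 22 + v)
-1209*C((-3 + c)*3) = -1209*(22 + (-3 + 1)*3) = -1209*(22 - 2*3) = -1209*(22 - 6) = -1209*16 = -19344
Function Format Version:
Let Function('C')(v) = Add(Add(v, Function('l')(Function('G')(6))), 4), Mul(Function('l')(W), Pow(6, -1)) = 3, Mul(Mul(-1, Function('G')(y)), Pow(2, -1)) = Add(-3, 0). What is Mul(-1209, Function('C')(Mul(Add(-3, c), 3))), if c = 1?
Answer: -19344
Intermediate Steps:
Function('G')(y) = 6 (Function('G')(y) = Mul(-2, Add(-3, 0)) = Mul(-2, -3) = 6)
Function('l')(W) = 18 (Function('l')(W) = Mul(6, 3) = 18)
Function('C')(v) = Add(22, v) (Function('C')(v) = Add(Add(v, 18), 4) = Add(Add(18, v), 4) = Add(22, v))
Mul(-1209, Function('C')(Mul(Add(-3, c), 3))) = Mul(-1209, Add(22, Mul(Add(-3, 1), 3))) = Mul(-1209, Add(22, Mul(-2, 3))) = Mul(-1209, Add(22, -6)) = Mul(-1209, 16) = -19344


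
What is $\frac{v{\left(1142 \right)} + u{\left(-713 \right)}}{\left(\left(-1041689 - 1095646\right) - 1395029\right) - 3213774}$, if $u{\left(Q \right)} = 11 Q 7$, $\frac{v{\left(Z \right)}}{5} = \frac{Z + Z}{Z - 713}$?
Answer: $\frac{23541109}{2894093202} \approx 0.0081342$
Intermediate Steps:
$v{\left(Z \right)} = \frac{10 Z}{-713 + Z}$ ($v{\left(Z \right)} = 5 \frac{Z + Z}{Z - 713} = 5 \frac{2 Z}{-713 + Z} = \frac{10 Z}{-713 + Z}$)
$u{\left(Q \right)} = 77 Q$
$\frac{v{\left(1142 \right)} + u{\left(-713 \right)}}{\left(\left(-1041689 - 1095646\right) - 1395029\right) - 3213774} = \frac{10 \cdot 1142 \frac{1}{-713 + 1142} + 77 \left(-713\right)}{\left(\left(-1041689 - 1095646\right) - 1395029\right) - 3213774} = \frac{10 \cdot 1142 \cdot \frac{1}{429} - 54901}{\left(-2137335 - 1395029\right) - 3213774} = \frac{10 \cdot 1142 \cdot \frac{1}{429} - 54901}{-3532364 - 3213774} = \frac{\frac{11420}{429} - 54901}{-6746138} = \left(- \frac{23541109}{429}\right) \left(- \frac{1}{6746138}\right) = \frac{23541109}{2894093202}$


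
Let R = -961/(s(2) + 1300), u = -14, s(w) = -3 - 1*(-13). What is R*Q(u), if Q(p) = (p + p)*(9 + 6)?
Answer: 40362/131 ≈ 308.11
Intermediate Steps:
s(w) = 10 (s(w) = -3 + 13 = 10)
Q(p) = 30*p (Q(p) = (2*p)*15 = 30*p)
R = -961/1310 (R = -961/(10 + 1300) = -961/1310 ≈ -0.73359)
R*Q(u) = -2883*(-14)/131 = -961/1310*(-420) = 40362/131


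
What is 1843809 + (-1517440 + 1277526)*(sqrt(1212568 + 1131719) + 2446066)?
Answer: -586843634515 - 239914*sqrt(2344287) ≈ -5.8721e+11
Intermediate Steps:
1843809 + (-1517440 + 1277526)*(sqrt(1212568 + 1131719) + 2446066) = 1843809 - 239914*(sqrt(2344287) + 2446066) = 1843809 - 239914*(2446066 + sqrt(2344287)) = 1843809 + (-586845478324 - 239914*sqrt(2344287)) = -586843634515 - 239914*sqrt(2344287)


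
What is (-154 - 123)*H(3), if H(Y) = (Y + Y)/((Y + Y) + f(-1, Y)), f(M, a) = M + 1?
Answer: -277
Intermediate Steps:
f(M, a) = 1 + M
H(Y) = 1 (H(Y) = (Y + Y)/((Y + Y) + (1 - 1)) = (2*Y)/(2*Y + 0) = (2*Y)/((2*Y)) = (2*Y)*(1/(2*Y)) = 1)
(-154 - 123)*H(3) = (-154 - 123)*1 = -277*1 = -277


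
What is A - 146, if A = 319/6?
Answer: -557/6 ≈ -92.833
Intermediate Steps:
A = 319/6 (A = 319*(⅙) = 319/6 ≈ 53.167)
A - 146 = 319/6 - 146 = -557/6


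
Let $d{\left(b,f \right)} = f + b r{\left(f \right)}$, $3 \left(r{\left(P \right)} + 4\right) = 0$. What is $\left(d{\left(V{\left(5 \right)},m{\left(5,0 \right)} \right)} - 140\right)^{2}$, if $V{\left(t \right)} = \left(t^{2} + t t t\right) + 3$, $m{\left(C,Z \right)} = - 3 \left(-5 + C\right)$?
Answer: $565504$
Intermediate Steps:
$r{\left(P \right)} = -4$ ($r{\left(P \right)} = -4 + \frac{1}{3} \cdot 0 = -4 + 0 = -4$)
$m{\left(C,Z \right)} = 15 - 3 C$
$V{\left(t \right)} = 3 + t^{2} + t^{3}$ ($V{\left(t \right)} = \left(t^{2} + t^{2} t\right) + 3 = \left(t^{2} + t^{3}\right) + 3 = 3 + t^{2} + t^{3}$)
$d{\left(b,f \right)} = f - 4 b$ ($d{\left(b,f \right)} = f + b \left(-4\right) = f - 4 b$)
$\left(d{\left(V{\left(5 \right)},m{\left(5,0 \right)} \right)} - 140\right)^{2} = \left(\left(\left(15 - 15\right) - 4 \left(3 + 5^{2} + 5^{3}\right)\right) - 140\right)^{2} = \left(\left(\left(15 - 15\right) - 4 \left(3 + 25 + 125\right)\right) - 140\right)^{2} = \left(\left(0 - 612\right) - 140\right)^{2} = \left(-612 - 140\right)^{2} = \left(-752\right)^{2} = 565504$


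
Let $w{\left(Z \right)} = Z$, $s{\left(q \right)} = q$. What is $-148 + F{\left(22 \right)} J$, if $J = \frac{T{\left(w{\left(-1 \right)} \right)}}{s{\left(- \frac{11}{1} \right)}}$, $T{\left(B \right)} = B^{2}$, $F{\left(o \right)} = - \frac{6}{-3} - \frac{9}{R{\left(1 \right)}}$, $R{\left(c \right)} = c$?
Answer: $- \frac{1621}{11} \approx -147.36$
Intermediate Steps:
$F{\left(o \right)} = -7$ ($F{\left(o \right)} = - \frac{6}{-3} - \frac{9}{1} = \left(-6\right) \left(- \frac{1}{3}\right) - 9 = 2 - 9 = -7$)
$J = - \frac{1}{11}$ ($J = \frac{\left(-1\right)^{2}}{\left(-11\right) 1^{-1}} = 1 \frac{1}{\left(-11\right) 1} = 1 \frac{1}{-11} = 1 \left(- \frac{1}{11}\right) = - \frac{1}{11} \approx -0.090909$)
$-148 + F{\left(22 \right)} J = -148 - - \frac{7}{11} = -148 + \frac{7}{11} = - \frac{1621}{11}$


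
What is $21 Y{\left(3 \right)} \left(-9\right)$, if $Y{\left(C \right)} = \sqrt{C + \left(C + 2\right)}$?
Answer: $- 378 \sqrt{2} \approx -534.57$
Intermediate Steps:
$Y{\left(C \right)} = \sqrt{2 + 2 C}$ ($Y{\left(C \right)} = \sqrt{C + \left(2 + C\right)} = \sqrt{2 + 2 C}$)
$21 Y{\left(3 \right)} \left(-9\right) = 21 \sqrt{2 + 2 \cdot 3} \left(-9\right) = 21 \sqrt{2 + 6} \left(-9\right) = 21 \sqrt{8} \left(-9\right) = 21 \cdot 2 \sqrt{2} \left(-9\right) = 42 \sqrt{2} \left(-9\right) = - 378 \sqrt{2}$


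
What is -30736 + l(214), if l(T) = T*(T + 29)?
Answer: 21266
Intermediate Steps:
l(T) = T*(29 + T)
-30736 + l(214) = -30736 + 214*(29 + 214) = -30736 + 214*243 = -30736 + 52002 = 21266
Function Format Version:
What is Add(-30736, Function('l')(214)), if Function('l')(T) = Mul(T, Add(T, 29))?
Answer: 21266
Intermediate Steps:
Function('l')(T) = Mul(T, Add(29, T))
Add(-30736, Function('l')(214)) = Add(-30736, Mul(214, Add(29, 214))) = Add(-30736, Mul(214, 243)) = Add(-30736, 52002) = 21266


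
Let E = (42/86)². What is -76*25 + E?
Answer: -3512659/1849 ≈ -1899.8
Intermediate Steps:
E = 441/1849 (E = (42*(1/86))² = (21/43)² = 441/1849 ≈ 0.23851)
-76*25 + E = -76*25 + 441/1849 = -1900 + 441/1849 = -3512659/1849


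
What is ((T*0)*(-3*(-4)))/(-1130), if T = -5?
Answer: 0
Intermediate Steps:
((T*0)*(-3*(-4)))/(-1130) = ((-5*0)*(-3*(-4)))/(-1130) = (0*12)*(-1/1130) = 0*(-1/1130) = 0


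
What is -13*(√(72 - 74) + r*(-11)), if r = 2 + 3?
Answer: 715 - 13*I*√2 ≈ 715.0 - 18.385*I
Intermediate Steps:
r = 5
-13*(√(72 - 74) + r*(-11)) = -13*(√(72 - 74) + 5*(-11)) = -13*(√(-2) - 55) = -13*(I*√2 - 55) = -13*(-55 + I*√2) = 715 - 13*I*√2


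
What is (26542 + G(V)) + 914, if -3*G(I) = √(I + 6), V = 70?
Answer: 27456 - 2*√19/3 ≈ 27453.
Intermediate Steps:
G(I) = -√(6 + I)/3 (G(I) = -√(I + 6)/3 = -√(6 + I)/3)
(26542 + G(V)) + 914 = (26542 - √(6 + 70)/3) + 914 = (26542 - 2*√19/3) + 914 = 27456 - 2*√19/3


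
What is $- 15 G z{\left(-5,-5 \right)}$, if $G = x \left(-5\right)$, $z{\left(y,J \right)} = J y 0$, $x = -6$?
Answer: $0$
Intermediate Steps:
$z{\left(y,J \right)} = 0$
$G = 30$ ($G = \left(-6\right) \left(-5\right) = 30$)
$- 15 G z{\left(-5,-5 \right)} = \left(-15\right) 30 \cdot 0 = \left(-450\right) 0 = 0$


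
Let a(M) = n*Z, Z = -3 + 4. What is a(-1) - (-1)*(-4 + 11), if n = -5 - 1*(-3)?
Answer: 5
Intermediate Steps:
Z = 1
n = -2 (n = -5 + 3 = -2)
a(M) = -2 (a(M) = -2*1 = -2)
a(-1) - (-1)*(-4 + 11) = -2 - (-1)*(-4 + 11) = -2 - (-1)*7 = -2 - 1*(-7) = -2 + 7 = 5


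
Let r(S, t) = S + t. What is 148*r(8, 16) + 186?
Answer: 3738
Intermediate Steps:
148*r(8, 16) + 186 = 148*(8 + 16) + 186 = 148*24 + 186 = 3552 + 186 = 3738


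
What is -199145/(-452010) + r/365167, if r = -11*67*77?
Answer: 855819395/3001075194 ≈ 0.28517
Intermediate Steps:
r = -56749 (r = -737*77 = -56749)
-199145/(-452010) + r/365167 = -199145/(-452010) - 56749/365167 = -199145*(-1/452010) - 56749*1/365167 = 39829/90402 - 5159/33197 = 855819395/3001075194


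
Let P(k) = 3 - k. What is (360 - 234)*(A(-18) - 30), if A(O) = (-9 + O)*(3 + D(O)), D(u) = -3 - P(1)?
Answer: 3024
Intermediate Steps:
D(u) = -5 (D(u) = -3 - (3 - 1*1) = -3 - (3 - 1) = -3 - 1*2 = -3 - 2 = -5)
A(O) = 18 - 2*O (A(O) = (-9 + O)*(3 - 5) = (-9 + O)*(-2) = 18 - 2*O)
(360 - 234)*(A(-18) - 30) = (360 - 234)*((18 - 2*(-18)) - 30) = 126*((18 + 36) - 30) = 126*(54 - 30) = 126*24 = 3024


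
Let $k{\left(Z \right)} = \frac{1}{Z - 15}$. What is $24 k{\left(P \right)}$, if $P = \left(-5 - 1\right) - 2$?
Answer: $- \frac{24}{23} \approx -1.0435$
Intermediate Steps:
$P = -8$ ($P = -6 - 2 = -8$)
$k{\left(Z \right)} = \frac{1}{-15 + Z}$
$24 k{\left(P \right)} = \frac{24}{-15 - 8} = \frac{24}{-23} = 24 \left(- \frac{1}{23}\right) = - \frac{24}{23}$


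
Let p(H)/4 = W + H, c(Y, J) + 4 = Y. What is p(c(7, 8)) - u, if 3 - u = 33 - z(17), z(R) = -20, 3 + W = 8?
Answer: 82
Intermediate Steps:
W = 5 (W = -3 + 8 = 5)
c(Y, J) = -4 + Y
u = -50 (u = 3 - (33 - 1*(-20)) = 3 - (33 + 20) = 3 - 1*53 = 3 - 53 = -50)
p(H) = 20 + 4*H (p(H) = 4*(5 + H) = 20 + 4*H)
p(c(7, 8)) - u = (20 + 4*(-4 + 7)) - 1*(-50) = (20 + 4*3) + 50 = (20 + 12) + 50 = 32 + 50 = 82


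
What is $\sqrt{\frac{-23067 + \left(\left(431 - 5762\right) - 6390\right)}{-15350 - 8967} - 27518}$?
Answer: $\frac{i \sqrt{16271001204506}}{24317} \approx 165.88 i$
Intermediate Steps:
$\sqrt{\frac{-23067 + \left(\left(431 - 5762\right) - 6390\right)}{-15350 - 8967} - 27518} = \sqrt{\frac{-23067 - 11721}{-24317} - 27518} = \sqrt{\left(-23067 - 11721\right) \left(- \frac{1}{24317}\right) - 27518} = \sqrt{\left(-34788\right) \left(- \frac{1}{24317}\right) - 27518} = \sqrt{\frac{34788}{24317} - 27518} = \sqrt{- \frac{669120418}{24317}} = \frac{i \sqrt{16271001204506}}{24317}$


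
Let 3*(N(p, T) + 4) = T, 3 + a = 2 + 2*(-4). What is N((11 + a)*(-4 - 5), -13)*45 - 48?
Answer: -423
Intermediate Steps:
a = -9 (a = -3 + (2 + 2*(-4)) = -3 + (2 - 8) = -3 - 6 = -9)
N(p, T) = -4 + T/3
N((11 + a)*(-4 - 5), -13)*45 - 48 = (-4 + (1/3)*(-13))*45 - 48 = (-4 - 13/3)*45 - 48 = -25/3*45 - 48 = -375 - 48 = -423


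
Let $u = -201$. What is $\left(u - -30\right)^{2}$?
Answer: $29241$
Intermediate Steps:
$\left(u - -30\right)^{2} = \left(-201 - -30\right)^{2} = \left(-201 + 30\right)^{2} = \left(-171\right)^{2} = 29241$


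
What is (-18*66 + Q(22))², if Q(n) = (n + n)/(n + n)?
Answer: 1408969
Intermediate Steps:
Q(n) = 1 (Q(n) = (2*n)/((2*n)) = (2*n)*(1/(2*n)) = 1)
(-18*66 + Q(22))² = (-18*66 + 1)² = (-1188 + 1)² = (-1187)² = 1408969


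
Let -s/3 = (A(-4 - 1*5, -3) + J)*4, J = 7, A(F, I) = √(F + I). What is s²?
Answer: 5328 + 4032*I*√3 ≈ 5328.0 + 6983.6*I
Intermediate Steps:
s = -84 - 24*I*√3 (s = -3*(√((-4 - 1*5) - 3) + 7)*4 = -3*(√((-4 - 5) - 3) + 7)*4 = -3*(√(-9 - 3) + 7)*4 = -3*(√(-12) + 7)*4 = -3*(2*I*√3 + 7)*4 = -3*(7 + 2*I*√3)*4 = -3*(28 + 8*I*√3) = -84 - 24*I*√3 ≈ -84.0 - 41.569*I)
s² = (-84 - 24*I*√3)²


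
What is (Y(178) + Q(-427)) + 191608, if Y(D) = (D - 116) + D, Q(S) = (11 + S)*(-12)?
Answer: 196840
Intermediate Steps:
Q(S) = -132 - 12*S
Y(D) = -116 + 2*D (Y(D) = (-116 + D) + D = -116 + 2*D)
(Y(178) + Q(-427)) + 191608 = ((-116 + 2*178) + (-132 - 12*(-427))) + 191608 = ((-116 + 356) + (-132 + 5124)) + 191608 = (240 + 4992) + 191608 = 5232 + 191608 = 196840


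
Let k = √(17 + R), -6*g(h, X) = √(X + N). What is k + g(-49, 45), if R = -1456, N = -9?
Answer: -1 + I*√1439 ≈ -1.0 + 37.934*I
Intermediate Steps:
g(h, X) = -√(-9 + X)/6 (g(h, X) = -√(X - 9)/6 = -√(-9 + X)/6)
k = I*√1439 (k = √(17 - 1456) = √(-1439) = I*√1439 ≈ 37.934*I)
k + g(-49, 45) = I*√1439 - √(-9 + 45)/6 = I*√1439 - √36/6 = I*√1439 - ⅙*6 = I*√1439 - 1 = -1 + I*√1439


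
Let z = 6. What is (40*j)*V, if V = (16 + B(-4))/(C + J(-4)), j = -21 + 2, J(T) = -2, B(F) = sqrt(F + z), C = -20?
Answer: 6080/11 + 380*sqrt(2)/11 ≈ 601.58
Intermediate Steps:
B(F) = sqrt(6 + F) (B(F) = sqrt(F + 6) = sqrt(6 + F))
j = -19
V = -8/11 - sqrt(2)/22 (V = (16 + sqrt(6 - 4))/(-20 - 2) = (16 + sqrt(2))/(-22) = (16 + sqrt(2))*(-1/22) = -8/11 - sqrt(2)/22 ≈ -0.79156)
(40*j)*V = (40*(-19))*(-8/11 - sqrt(2)/22) = -760*(-8/11 - sqrt(2)/22) = 6080/11 + 380*sqrt(2)/11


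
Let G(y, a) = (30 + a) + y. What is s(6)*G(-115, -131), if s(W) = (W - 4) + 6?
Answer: -1728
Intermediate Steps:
s(W) = 2 + W (s(W) = (-4 + W) + 6 = 2 + W)
G(y, a) = 30 + a + y
s(6)*G(-115, -131) = (2 + 6)*(30 - 131 - 115) = 8*(-216) = -1728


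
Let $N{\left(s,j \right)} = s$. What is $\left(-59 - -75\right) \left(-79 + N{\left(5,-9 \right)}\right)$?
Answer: $-1184$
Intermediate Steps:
$\left(-59 - -75\right) \left(-79 + N{\left(5,-9 \right)}\right) = \left(-59 - -75\right) \left(-79 + 5\right) = \left(-59 + 75\right) \left(-74\right) = 16 \left(-74\right) = -1184$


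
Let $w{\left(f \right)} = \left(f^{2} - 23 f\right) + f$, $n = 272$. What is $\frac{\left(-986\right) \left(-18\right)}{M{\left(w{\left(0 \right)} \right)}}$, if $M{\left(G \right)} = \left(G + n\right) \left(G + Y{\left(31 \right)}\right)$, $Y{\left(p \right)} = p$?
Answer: $\frac{261}{124} \approx 2.1048$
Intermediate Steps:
$w{\left(f \right)} = f^{2} - 22 f$
$M{\left(G \right)} = \left(31 + G\right) \left(272 + G\right)$ ($M{\left(G \right)} = \left(G + 272\right) \left(G + 31\right) = \left(272 + G\right) \left(31 + G\right) = \left(31 + G\right) \left(272 + G\right)$)
$\frac{\left(-986\right) \left(-18\right)}{M{\left(w{\left(0 \right)} \right)}} = \frac{\left(-986\right) \left(-18\right)}{8432 + \left(0 \left(-22 + 0\right)\right)^{2} + 303 \cdot 0 \left(-22 + 0\right)} = \frac{17748}{8432 + \left(0 \left(-22\right)\right)^{2} + 303 \cdot 0 \left(-22\right)} = \frac{17748}{8432 + 0^{2} + 303 \cdot 0} = \frac{17748}{8432 + 0 + 0} = \frac{17748}{8432} = 17748 \cdot \frac{1}{8432} = \frac{261}{124}$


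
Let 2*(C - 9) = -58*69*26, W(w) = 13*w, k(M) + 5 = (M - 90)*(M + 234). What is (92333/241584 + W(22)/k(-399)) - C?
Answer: 126733839463813/2436374640 ≈ 52017.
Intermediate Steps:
k(M) = -5 + (-90 + M)*(234 + M) (k(M) = -5 + (M - 90)*(M + 234) = -5 + (-90 + M)*(234 + M))
C = -52017 (C = 9 + (-58*69*26)/2 = 9 + (-4002*26)/2 = 9 + (½)*(-104052) = 9 - 52026 = -52017)
(92333/241584 + W(22)/k(-399)) - C = (92333/241584 + (13*22)/(-21065 + (-399)² + 144*(-399))) - 1*(-52017) = (92333*(1/241584) + 286/(-21065 + 159201 - 57456)) + 52017 = (92333/241584 + 286/80680) + 52017 = (92333/241584 + 286*(1/80680)) + 52017 = (92333/241584 + 143/40340) + 52017 = 939814933/2436374640 + 52017 = 126733839463813/2436374640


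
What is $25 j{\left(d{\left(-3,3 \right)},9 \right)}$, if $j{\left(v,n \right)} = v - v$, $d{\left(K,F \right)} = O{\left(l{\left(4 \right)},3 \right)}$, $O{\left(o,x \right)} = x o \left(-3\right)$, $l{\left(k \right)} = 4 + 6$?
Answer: $0$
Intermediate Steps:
$l{\left(k \right)} = 10$
$O{\left(o,x \right)} = - 3 o x$ ($O{\left(o,x \right)} = x \left(- 3 o\right) = - 3 o x$)
$d{\left(K,F \right)} = -90$ ($d{\left(K,F \right)} = \left(-3\right) 10 \cdot 3 = -90$)
$j{\left(v,n \right)} = 0$
$25 j{\left(d{\left(-3,3 \right)},9 \right)} = 25 \cdot 0 = 0$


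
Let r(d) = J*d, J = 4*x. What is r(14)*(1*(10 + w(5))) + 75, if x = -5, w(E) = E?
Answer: -4125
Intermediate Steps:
J = -20 (J = 4*(-5) = -20)
r(d) = -20*d
r(14)*(1*(10 + w(5))) + 75 = (-20*14)*(1*(10 + 5)) + 75 = -280*15 + 75 = -4200 + 75 = -4125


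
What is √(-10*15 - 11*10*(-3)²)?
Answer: 2*I*√285 ≈ 33.764*I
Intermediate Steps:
√(-10*15 - 11*10*(-3)²) = √(-150 - 110*9) = √(-150 - 990) = √(-1140) = 2*I*√285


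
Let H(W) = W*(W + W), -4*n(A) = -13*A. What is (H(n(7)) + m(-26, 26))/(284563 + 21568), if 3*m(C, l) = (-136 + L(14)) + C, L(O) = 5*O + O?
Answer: 8073/2449048 ≈ 0.0032964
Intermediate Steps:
L(O) = 6*O
n(A) = 13*A/4 (n(A) = -(-13)*A/4 = 13*A/4)
m(C, l) = -52/3 + C/3 (m(C, l) = ((-136 + 6*14) + C)/3 = ((-136 + 84) + C)/3 = (-52 + C)/3 = -52/3 + C/3)
H(W) = 2*W² (H(W) = W*(2*W) = 2*W²)
(H(n(7)) + m(-26, 26))/(284563 + 21568) = (2*((13/4)*7)² + (-52/3 + (⅓)*(-26)))/(284563 + 21568) = (2*(91/4)² + (-52/3 - 26/3))/306131 = (2*(8281/16) - 26)*(1/306131) = (8281/8 - 26)*(1/306131) = (8073/8)*(1/306131) = 8073/2449048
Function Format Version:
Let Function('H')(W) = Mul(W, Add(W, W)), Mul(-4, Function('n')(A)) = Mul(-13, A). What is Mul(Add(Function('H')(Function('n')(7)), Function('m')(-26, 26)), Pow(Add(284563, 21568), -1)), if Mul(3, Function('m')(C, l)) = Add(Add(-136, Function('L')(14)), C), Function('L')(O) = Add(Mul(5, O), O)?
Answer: Rational(8073, 2449048) ≈ 0.0032964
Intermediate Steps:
Function('L')(O) = Mul(6, O)
Function('n')(A) = Mul(Rational(13, 4), A) (Function('n')(A) = Mul(Rational(-1, 4), Mul(-13, A)) = Mul(Rational(13, 4), A))
Function('m')(C, l) = Add(Rational(-52, 3), Mul(Rational(1, 3), C)) (Function('m')(C, l) = Mul(Rational(1, 3), Add(Add(-136, Mul(6, 14)), C)) = Mul(Rational(1, 3), Add(Add(-136, 84), C)) = Mul(Rational(1, 3), Add(-52, C)) = Add(Rational(-52, 3), Mul(Rational(1, 3), C)))
Function('H')(W) = Mul(2, Pow(W, 2)) (Function('H')(W) = Mul(W, Mul(2, W)) = Mul(2, Pow(W, 2)))
Mul(Add(Function('H')(Function('n')(7)), Function('m')(-26, 26)), Pow(Add(284563, 21568), -1)) = Mul(Add(Mul(2, Pow(Mul(Rational(13, 4), 7), 2)), Add(Rational(-52, 3), Mul(Rational(1, 3), -26))), Pow(Add(284563, 21568), -1)) = Mul(Add(Mul(2, Pow(Rational(91, 4), 2)), Add(Rational(-52, 3), Rational(-26, 3))), Pow(306131, -1)) = Mul(Add(Mul(2, Rational(8281, 16)), -26), Rational(1, 306131)) = Mul(Add(Rational(8281, 8), -26), Rational(1, 306131)) = Mul(Rational(8073, 8), Rational(1, 306131)) = Rational(8073, 2449048)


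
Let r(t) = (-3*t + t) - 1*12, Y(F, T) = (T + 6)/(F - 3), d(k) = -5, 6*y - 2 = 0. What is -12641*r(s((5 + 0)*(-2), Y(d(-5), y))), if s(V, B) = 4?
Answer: 252820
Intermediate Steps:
y = ⅓ (y = ⅓ + (⅙)*0 = ⅓ + 0 = ⅓ ≈ 0.33333)
Y(F, T) = (6 + T)/(-3 + F)
r(t) = -12 - 2*t (r(t) = -2*t - 12 = -12 - 2*t)
-12641*r(s((5 + 0)*(-2), Y(d(-5), y))) = -12641*(-12 - 2*4) = -12641*(-12 - 8) = -12641*(-20) = 252820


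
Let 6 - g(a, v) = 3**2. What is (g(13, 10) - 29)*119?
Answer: -3808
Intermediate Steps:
g(a, v) = -3 (g(a, v) = 6 - 1*3**2 = 6 - 1*9 = 6 - 9 = -3)
(g(13, 10) - 29)*119 = (-3 - 29)*119 = -32*119 = -3808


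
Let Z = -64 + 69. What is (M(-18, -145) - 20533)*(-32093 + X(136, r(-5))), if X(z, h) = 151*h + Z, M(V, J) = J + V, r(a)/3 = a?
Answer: 710969688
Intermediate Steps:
r(a) = 3*a
Z = 5
X(z, h) = 5 + 151*h (X(z, h) = 151*h + 5 = 5 + 151*h)
(M(-18, -145) - 20533)*(-32093 + X(136, r(-5))) = ((-145 - 18) - 20533)*(-32093 + (5 + 151*(3*(-5)))) = (-163 - 20533)*(-32093 + (5 + 151*(-15))) = -20696*(-32093 + (5 - 2265)) = -20696*(-32093 - 2260) = -20696*(-34353) = 710969688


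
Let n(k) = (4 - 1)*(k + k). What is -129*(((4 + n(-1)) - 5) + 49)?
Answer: -5418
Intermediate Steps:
n(k) = 6*k (n(k) = 3*(2*k) = 6*k)
-129*(((4 + n(-1)) - 5) + 49) = -129*(((4 + 6*(-1)) - 5) + 49) = -129*(((4 - 6) - 5) + 49) = -129*((-2 - 5) + 49) = -129*(-7 + 49) = -129*42 = -5418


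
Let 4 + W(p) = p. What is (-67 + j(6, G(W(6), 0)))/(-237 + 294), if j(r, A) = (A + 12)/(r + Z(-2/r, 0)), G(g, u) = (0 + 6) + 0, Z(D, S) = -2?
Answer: -125/114 ≈ -1.0965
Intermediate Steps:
W(p) = -4 + p
G(g, u) = 6 (G(g, u) = 6 + 0 = 6)
j(r, A) = (12 + A)/(-2 + r) (j(r, A) = (A + 12)/(r - 2) = (12 + A)/(-2 + r))
(-67 + j(6, G(W(6), 0)))/(-237 + 294) = (-67 + (12 + 6)/(-2 + 6))/(-237 + 294) = (-67 + 18/4)/57 = (-67 + (1/4)*18)*(1/57) = (-67 + 9/2)*(1/57) = -125/2*1/57 = -125/114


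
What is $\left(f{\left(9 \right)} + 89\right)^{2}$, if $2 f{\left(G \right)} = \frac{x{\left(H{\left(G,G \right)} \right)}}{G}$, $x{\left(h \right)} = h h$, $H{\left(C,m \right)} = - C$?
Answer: $\frac{34969}{4} \approx 8742.3$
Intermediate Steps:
$x{\left(h \right)} = h^{2}$
$f{\left(G \right)} = \frac{G}{2}$ ($f{\left(G \right)} = \frac{\left(- G\right)^{2} \frac{1}{G}}{2} = \frac{G^{2} \frac{1}{G}}{2} = \frac{G}{2}$)
$\left(f{\left(9 \right)} + 89\right)^{2} = \left(\frac{1}{2} \cdot 9 + 89\right)^{2} = \left(\frac{9}{2} + 89\right)^{2} = \left(\frac{187}{2}\right)^{2} = \frac{34969}{4}$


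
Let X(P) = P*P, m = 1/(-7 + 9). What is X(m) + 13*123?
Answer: 6397/4 ≈ 1599.3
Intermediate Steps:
m = 1/2 ≈ 0.50000
X(P) = P**2
X(m) + 13*123 = (1/2)**2 + 13*123 = 1/4 + 1599 = 6397/4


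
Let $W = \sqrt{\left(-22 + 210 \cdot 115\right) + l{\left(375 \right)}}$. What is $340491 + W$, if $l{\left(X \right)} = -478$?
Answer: $340491 + 5 \sqrt{946} \approx 3.4065 \cdot 10^{5}$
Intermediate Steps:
$W = 5 \sqrt{946}$ ($W = \sqrt{\left(-22 + 210 \cdot 115\right) - 478} = \sqrt{\left(-22 + 24150\right) - 478} = \sqrt{24128 - 478} = \sqrt{23650} = 5 \sqrt{946} \approx 153.79$)
$340491 + W = 340491 + 5 \sqrt{946}$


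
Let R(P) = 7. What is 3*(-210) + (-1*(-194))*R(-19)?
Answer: 728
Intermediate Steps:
3*(-210) + (-1*(-194))*R(-19) = 3*(-210) - 1*(-194)*7 = -630 + 194*7 = -630 + 1358 = 728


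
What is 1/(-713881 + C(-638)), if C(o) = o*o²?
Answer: -1/260407953 ≈ -3.8401e-9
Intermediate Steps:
C(o) = o³
1/(-713881 + C(-638)) = 1/(-713881 + (-638)³) = 1/(-713881 - 259694072) = 1/(-260407953) = -1/260407953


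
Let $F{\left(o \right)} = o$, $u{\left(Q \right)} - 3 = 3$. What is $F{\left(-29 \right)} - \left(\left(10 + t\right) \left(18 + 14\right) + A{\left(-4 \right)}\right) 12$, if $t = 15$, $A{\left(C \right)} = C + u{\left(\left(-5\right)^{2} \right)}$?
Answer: $-9653$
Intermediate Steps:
$u{\left(Q \right)} = 6$ ($u{\left(Q \right)} = 3 + 3 = 6$)
$A{\left(C \right)} = 6 + C$ ($A{\left(C \right)} = C + 6 = 6 + C$)
$F{\left(-29 \right)} - \left(\left(10 + t\right) \left(18 + 14\right) + A{\left(-4 \right)}\right) 12 = -29 - \left(\left(10 + 15\right) \left(18 + 14\right) + \left(6 - 4\right)\right) 12 = -29 - \left(25 \cdot 32 + 2\right) 12 = -29 - \left(800 + 2\right) 12 = -29 - 802 \cdot 12 = -29 - 9624 = -9653$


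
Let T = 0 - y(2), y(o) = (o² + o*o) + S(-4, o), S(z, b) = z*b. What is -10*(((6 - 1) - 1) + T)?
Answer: -40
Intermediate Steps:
S(z, b) = b*z
y(o) = -4*o + 2*o² (y(o) = (o² + o*o) + o*(-4) = (o² + o²) - 4*o = 2*o² - 4*o = -4*o + 2*o²)
T = 0 (T = 0 - 2*2*(-2 + 2) = 0 - 2*2*0 = 0 - 1*0 = 0 + 0 = 0)
-10*(((6 - 1) - 1) + T) = -10*(((6 - 1) - 1) + 0) = -10*((5 - 1) + 0) = -10*(4 + 0) = -10*4 = -40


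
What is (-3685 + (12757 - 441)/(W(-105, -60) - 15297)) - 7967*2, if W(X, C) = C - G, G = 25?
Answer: -150895887/7691 ≈ -19620.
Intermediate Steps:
W(X, C) = -25 + C (W(X, C) = C - 1*25 = C - 25 = -25 + C)
(-3685 + (12757 - 441)/(W(-105, -60) - 15297)) - 7967*2 = (-3685 + (12757 - 441)/((-25 - 60) - 15297)) - 7967*2 = (-3685 + 12316/(-85 - 15297)) - 15934 = (-3685 + 12316/(-15382)) - 15934 = (-3685 + 12316*(-1/15382)) - 15934 = (-3685 - 6158/7691) - 15934 = -28347493/7691 - 15934 = -150895887/7691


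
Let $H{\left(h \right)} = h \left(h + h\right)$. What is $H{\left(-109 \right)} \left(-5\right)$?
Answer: $-118810$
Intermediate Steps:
$H{\left(h \right)} = 2 h^{2}$ ($H{\left(h \right)} = h 2 h = 2 h^{2}$)
$H{\left(-109 \right)} \left(-5\right) = 2 \left(-109\right)^{2} \left(-5\right) = 2 \cdot 11881 \left(-5\right) = 23762 \left(-5\right) = -118810$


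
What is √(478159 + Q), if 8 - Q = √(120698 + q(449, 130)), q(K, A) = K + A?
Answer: √(478167 - √121277) ≈ 691.24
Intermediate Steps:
q(K, A) = A + K
Q = 8 - √121277 (Q = 8 - √(120698 + (130 + 449)) = 8 - √(120698 + 579) = 8 - √121277 ≈ -340.25)
√(478159 + Q) = √(478159 + (8 - √121277)) = √(478167 - √121277)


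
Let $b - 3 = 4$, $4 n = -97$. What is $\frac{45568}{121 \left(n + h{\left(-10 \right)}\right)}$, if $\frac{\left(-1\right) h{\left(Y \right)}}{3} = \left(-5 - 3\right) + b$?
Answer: $- \frac{182272}{10285} \approx -17.722$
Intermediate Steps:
$n = - \frac{97}{4}$ ($n = \frac{1}{4} \left(-97\right) = - \frac{97}{4} \approx -24.25$)
$b = 7$ ($b = 3 + 4 = 7$)
$h{\left(Y \right)} = 3$ ($h{\left(Y \right)} = - 3 \left(\left(-5 - 3\right) + 7\right) = - 3 \left(-8 + 7\right) = \left(-3\right) \left(-1\right) = 3$)
$\frac{45568}{121 \left(n + h{\left(-10 \right)}\right)} = \frac{45568}{121 \left(- \frac{97}{4} + 3\right)} = \frac{45568}{121 \left(- \frac{85}{4}\right)} = \frac{45568}{- \frac{10285}{4}} = 45568 \left(- \frac{4}{10285}\right) = - \frac{182272}{10285}$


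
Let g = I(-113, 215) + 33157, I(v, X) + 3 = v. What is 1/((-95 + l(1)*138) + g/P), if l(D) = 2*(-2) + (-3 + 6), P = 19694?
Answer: -19694/4555661 ≈ -0.0043230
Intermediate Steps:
I(v, X) = -3 + v
g = 33041 (g = (-3 - 113) + 33157 = -116 + 33157 = 33041)
l(D) = -1 (l(D) = -4 + 3 = -1)
1/((-95 + l(1)*138) + g/P) = 1/((-95 - 1*138) + 33041/19694) = 1/((-95 - 138) + 33041*(1/19694)) = 1/(-233 + 33041/19694) = 1/(-4555661/19694) = -19694/4555661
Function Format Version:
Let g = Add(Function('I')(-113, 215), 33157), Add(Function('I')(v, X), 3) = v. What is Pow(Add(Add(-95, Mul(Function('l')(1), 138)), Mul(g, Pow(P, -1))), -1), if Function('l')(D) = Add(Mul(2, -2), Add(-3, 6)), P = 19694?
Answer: Rational(-19694, 4555661) ≈ -0.0043230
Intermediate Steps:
Function('I')(v, X) = Add(-3, v)
g = 33041 (g = Add(Add(-3, -113), 33157) = Add(-116, 33157) = 33041)
Function('l')(D) = -1 (Function('l')(D) = Add(-4, 3) = -1)
Pow(Add(Add(-95, Mul(Function('l')(1), 138)), Mul(g, Pow(P, -1))), -1) = Pow(Add(Add(-95, Mul(-1, 138)), Mul(33041, Pow(19694, -1))), -1) = Pow(Add(Add(-95, -138), Mul(33041, Rational(1, 19694))), -1) = Pow(Add(-233, Rational(33041, 19694)), -1) = Pow(Rational(-4555661, 19694), -1) = Rational(-19694, 4555661)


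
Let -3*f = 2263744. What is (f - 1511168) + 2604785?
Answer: 1017107/3 ≈ 3.3904e+5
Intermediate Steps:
f = -2263744/3 (f = -1/3*2263744 = -2263744/3 ≈ -7.5458e+5)
(f - 1511168) + 2604785 = (-2263744/3 - 1511168) + 2604785 = -6797248/3 + 2604785 = 1017107/3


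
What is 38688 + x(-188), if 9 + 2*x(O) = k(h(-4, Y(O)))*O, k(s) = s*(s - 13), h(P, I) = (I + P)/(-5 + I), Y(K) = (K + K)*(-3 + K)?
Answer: 410601605150143/10313639442 ≈ 39812.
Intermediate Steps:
Y(K) = 2*K*(-3 + K) (Y(K) = (2*K)*(-3 + K) = 2*K*(-3 + K))
h(P, I) = (I + P)/(-5 + I)
k(s) = s*(-13 + s)
x(O) = -9/2 + O*(-13 + (-4 + 2*O*(-3 + O))/(-5 + 2*O*(-3 + O)))*(-4 + 2*O*(-3 + O))/(2*(-5 + 2*O*(-3 + O))) (x(O) = -9/2 + ((((2*O*(-3 + O) - 4)/(-5 + 2*O*(-3 + O)))*(-13 + (2*O*(-3 + O) - 4)/(-5 + 2*O*(-3 + O))))*O)/2 = -9/2 + ((((-4 + 2*O*(-3 + O))/(-5 + 2*O*(-3 + O)))*(-13 + (-4 + 2*O*(-3 + O))/(-5 + 2*O*(-3 + O))))*O)/2 = -9/2 + (((-13 + (-4 + 2*O*(-3 + O))/(-5 + 2*O*(-3 + O)))*(-4 + 2*O*(-3 + O))/(-5 + 2*O*(-3 + O)))*O)/2 = -9/2 + (O*(-13 + (-4 + 2*O*(-3 + O))/(-5 + 2*O*(-3 + O)))*(-4 + 2*O*(-3 + O))/(-5 + 2*O*(-3 + O)))/2 = -9/2 + O*(-13 + (-4 + 2*O*(-3 + O))/(-5 + 2*O*(-3 + O)))*(-4 + 2*O*(-3 + O))/(2*(-5 + 2*O*(-3 + O))))
38688 + x(-188) = 38688 + (-9*(-5 + 2*(-188)*(-3 - 188))**2/2 - 1*(-188)*(-61 + 24*(-188)*(-3 - 188))*(-2 - 188*(-3 - 188)))/(-5 + 2*(-188)*(-3 - 188))**2 = 38688 + (-9*(-5 + 2*(-188)*(-191))**2/2 - 1*(-188)*(-61 + 24*(-188)*(-191))*(-2 - 188*(-191)))/(-5 + 2*(-188)*(-191))**2 = 38688 + (-9*(-5 + 71816)**2/2 - 1*(-188)*(-61 + 861792)*(-2 + 35908))/(-5 + 71816)**2 = 38688 + (-9/2*71811**2 - 1*(-188)*861731*35906)/71811**2 = 38688 + (-9/2*5156819721 + 5816966897768)/5156819721 = 38688 + (-46411377489/2 + 5816966897768)/5156819721 = 38688 + (1/5156819721)*(11587522418047/2) = 38688 + 11587522418047/10313639442 = 410601605150143/10313639442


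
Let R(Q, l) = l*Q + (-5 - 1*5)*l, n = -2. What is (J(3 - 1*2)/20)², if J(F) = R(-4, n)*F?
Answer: 49/25 ≈ 1.9600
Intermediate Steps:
R(Q, l) = -10*l + Q*l (R(Q, l) = Q*l + (-5 - 5)*l = Q*l - 10*l = -10*l + Q*l)
J(F) = 28*F (J(F) = (-2*(-10 - 4))*F = (-2*(-14))*F = 28*F)
(J(3 - 1*2)/20)² = ((28*(3 - 1*2))/20)² = ((28*(3 - 2))*(1/20))² = ((28*1)*(1/20))² = (28*(1/20))² = (7/5)² = 49/25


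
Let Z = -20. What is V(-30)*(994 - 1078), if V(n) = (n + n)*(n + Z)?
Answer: -252000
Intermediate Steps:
V(n) = 2*n*(-20 + n) (V(n) = (n + n)*(n - 20) = (2*n)*(-20 + n) = 2*n*(-20 + n))
V(-30)*(994 - 1078) = (2*(-30)*(-20 - 30))*(994 - 1078) = (2*(-30)*(-50))*(-84) = 3000*(-84) = -252000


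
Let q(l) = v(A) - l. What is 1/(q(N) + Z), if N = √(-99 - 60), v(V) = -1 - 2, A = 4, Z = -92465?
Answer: I/(√159 - 92468*I) ≈ -1.0815e-5 + 1.4747e-9*I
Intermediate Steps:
v(V) = -3
N = I*√159 (N = √(-159) = I*√159 ≈ 12.61*I)
q(l) = -3 - l
1/(q(N) + Z) = 1/((-3 - I*√159) - 92465) = 1/(-92468 - I*√159)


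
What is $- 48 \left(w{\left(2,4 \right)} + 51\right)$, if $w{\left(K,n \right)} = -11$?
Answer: $-1920$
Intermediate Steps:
$- 48 \left(w{\left(2,4 \right)} + 51\right) = - 48 \left(-11 + 51\right) = \left(-48\right) 40 = -1920$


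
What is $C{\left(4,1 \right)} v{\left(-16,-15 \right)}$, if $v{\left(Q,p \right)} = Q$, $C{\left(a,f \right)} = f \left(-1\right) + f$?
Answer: $0$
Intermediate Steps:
$C{\left(a,f \right)} = 0$ ($C{\left(a,f \right)} = - f + f = 0$)
$C{\left(4,1 \right)} v{\left(-16,-15 \right)} = 0 \left(-16\right) = 0$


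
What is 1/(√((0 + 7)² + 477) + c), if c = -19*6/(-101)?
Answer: -5757/2676365 + 10201*√526/5352730 ≈ 0.041557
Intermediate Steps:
c = 114/101 (c = -114*(-1/101) = 114/101 ≈ 1.1287)
1/(√((0 + 7)² + 477) + c) = 1/(√((0 + 7)² + 477) + 114/101) = 1/(√(7² + 477) + 114/101) = 1/(√(49 + 477) + 114/101) = 1/(√526 + 114/101) = 1/(114/101 + √526)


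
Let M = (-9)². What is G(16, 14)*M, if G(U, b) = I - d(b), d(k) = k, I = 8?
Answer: -486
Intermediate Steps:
G(U, b) = 8 - b
M = 81
G(16, 14)*M = (8 - 1*14)*81 = (8 - 14)*81 = -6*81 = -486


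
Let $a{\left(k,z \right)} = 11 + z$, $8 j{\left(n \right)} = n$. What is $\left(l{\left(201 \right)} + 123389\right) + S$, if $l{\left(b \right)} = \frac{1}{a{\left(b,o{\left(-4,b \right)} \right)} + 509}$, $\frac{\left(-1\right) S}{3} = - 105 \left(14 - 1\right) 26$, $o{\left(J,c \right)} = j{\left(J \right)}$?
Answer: $\frac{238823503}{1039} \approx 2.2986 \cdot 10^{5}$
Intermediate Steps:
$j{\left(n \right)} = \frac{n}{8}$
$o{\left(J,c \right)} = \frac{J}{8}$
$S = 106470$ ($S = - 3 \left(- 105 \left(14 - 1\right) 26\right) = - 3 \left(- 105 \cdot 13 \cdot 26\right) = - 3 \left(\left(-105\right) 338\right) = \left(-3\right) \left(-35490\right) = 106470$)
$l{\left(b \right)} = \frac{2}{1039}$ ($l{\left(b \right)} = \frac{1}{\left(11 + \frac{1}{8} \left(-4\right)\right) + 509} = \frac{1}{\left(11 - \frac{1}{2}\right) + 509} = \frac{1}{\frac{21}{2} + 509} = \frac{1}{\frac{1039}{2}} = \frac{2}{1039}$)
$\left(l{\left(201 \right)} + 123389\right) + S = \left(\frac{2}{1039} + 123389\right) + 106470 = \frac{128201173}{1039} + 106470 = \frac{238823503}{1039}$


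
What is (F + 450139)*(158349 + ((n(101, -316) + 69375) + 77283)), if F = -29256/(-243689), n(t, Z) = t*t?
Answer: 34576411230526616/243689 ≈ 1.4189e+11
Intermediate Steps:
n(t, Z) = t²
F = 29256/243689 (F = -29256*(-1/243689) = 29256/243689 ≈ 0.12005)
(F + 450139)*(158349 + ((n(101, -316) + 69375) + 77283)) = (29256/243689 + 450139)*(158349 + ((101² + 69375) + 77283)) = 109693952027*(158349 + ((10201 + 69375) + 77283))/243689 = 109693952027*(158349 + (79576 + 77283))/243689 = 109693952027*(158349 + 156859)/243689 = (109693952027/243689)*315208 = 34576411230526616/243689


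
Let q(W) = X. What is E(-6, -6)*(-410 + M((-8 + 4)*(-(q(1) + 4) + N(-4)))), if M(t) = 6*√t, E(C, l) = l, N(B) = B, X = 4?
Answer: 2460 - 144*√3 ≈ 2210.6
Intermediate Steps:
q(W) = 4
E(-6, -6)*(-410 + M((-8 + 4)*(-(q(1) + 4) + N(-4)))) = -6*(-410 + 6*√((-8 + 4)*(-(4 + 4) - 4))) = -6*(-410 + 6*√(-4*(-1*8 - 4))) = -6*(-410 + 6*√(-4*(-8 - 4))) = -6*(-410 + 6*√(-4*(-12))) = -6*(-410 + 6*√48) = -6*(-410 + 6*(4*√3)) = -6*(-410 + 24*√3) = 2460 - 144*√3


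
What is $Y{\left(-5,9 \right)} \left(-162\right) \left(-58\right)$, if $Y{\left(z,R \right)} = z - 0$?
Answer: $-46980$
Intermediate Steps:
$Y{\left(z,R \right)} = z$ ($Y{\left(z,R \right)} = z + 0 = z$)
$Y{\left(-5,9 \right)} \left(-162\right) \left(-58\right) = \left(-5\right) \left(-162\right) \left(-58\right) = 810 \left(-58\right) = -46980$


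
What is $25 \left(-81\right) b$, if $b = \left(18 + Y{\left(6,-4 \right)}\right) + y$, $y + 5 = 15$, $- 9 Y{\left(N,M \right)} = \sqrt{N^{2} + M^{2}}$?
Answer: $-56700 + 450 \sqrt{13} \approx -55078.0$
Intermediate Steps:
$Y{\left(N,M \right)} = - \frac{\sqrt{M^{2} + N^{2}}}{9}$ ($Y{\left(N,M \right)} = - \frac{\sqrt{N^{2} + M^{2}}}{9} = - \frac{\sqrt{M^{2} + N^{2}}}{9}$)
$y = 10$ ($y = -5 + 15 = 10$)
$b = 28 - \frac{2 \sqrt{13}}{9}$ ($b = \left(18 - \frac{\sqrt{\left(-4\right)^{2} + 6^{2}}}{9}\right) + 10 = \left(18 - \frac{\sqrt{16 + 36}}{9}\right) + 10 = \left(18 - \frac{\sqrt{52}}{9}\right) + 10 = \left(18 - \frac{2 \sqrt{13}}{9}\right) + 10 = 28 - \frac{2 \sqrt{13}}{9} \approx 27.199$)
$25 \left(-81\right) b = 25 \left(-81\right) \left(28 - \frac{2 \sqrt{13}}{9}\right) = - 2025 \left(28 - \frac{2 \sqrt{13}}{9}\right) = -56700 + 450 \sqrt{13}$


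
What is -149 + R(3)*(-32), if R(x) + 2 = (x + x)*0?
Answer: -85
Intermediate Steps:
R(x) = -2 (R(x) = -2 + (x + x)*0 = -2 + (2*x)*0 = -2 + 0 = -2)
-149 + R(3)*(-32) = -149 - 2*(-32) = -149 + 64 = -85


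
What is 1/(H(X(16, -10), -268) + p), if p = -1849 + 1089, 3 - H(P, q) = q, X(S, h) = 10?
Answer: -1/489 ≈ -0.0020450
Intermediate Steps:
H(P, q) = 3 - q
p = -760
1/(H(X(16, -10), -268) + p) = 1/((3 - 1*(-268)) - 760) = 1/((3 + 268) - 760) = 1/(271 - 760) = 1/(-489) = -1/489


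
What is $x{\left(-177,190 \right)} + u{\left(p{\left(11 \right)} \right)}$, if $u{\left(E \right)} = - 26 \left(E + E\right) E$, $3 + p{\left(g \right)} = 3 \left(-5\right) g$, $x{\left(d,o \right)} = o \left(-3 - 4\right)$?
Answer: $-1468978$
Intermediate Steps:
$x{\left(d,o \right)} = - 7 o$ ($x{\left(d,o \right)} = o \left(-7\right) = - 7 o$)
$p{\left(g \right)} = -3 - 15 g$ ($p{\left(g \right)} = -3 + 3 \left(-5\right) g = -3 - 15 g$)
$u{\left(E \right)} = - 52 E^{2}$ ($u{\left(E \right)} = - 26 \cdot 2 E E = - 52 E E = - 52 E^{2}$)
$x{\left(-177,190 \right)} + u{\left(p{\left(11 \right)} \right)} = \left(-7\right) 190 - 52 \left(-3 - 165\right)^{2} = -1330 - 52 \left(-3 - 165\right)^{2} = -1330 - 52 \left(-168\right)^{2} = -1330 - 1467648 = -1468978$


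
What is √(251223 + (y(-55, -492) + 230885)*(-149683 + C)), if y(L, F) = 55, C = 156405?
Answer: √1552629903 ≈ 39403.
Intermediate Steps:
√(251223 + (y(-55, -492) + 230885)*(-149683 + C)) = √(251223 + (55 + 230885)*(-149683 + 156405)) = √(251223 + 230940*6722) = √(251223 + 1552378680) = √1552629903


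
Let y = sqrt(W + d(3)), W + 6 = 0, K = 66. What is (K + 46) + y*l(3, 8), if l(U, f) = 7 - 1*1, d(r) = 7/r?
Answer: 112 + 2*I*sqrt(33) ≈ 112.0 + 11.489*I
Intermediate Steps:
W = -6 (W = -6 + 0 = -6)
l(U, f) = 6 (l(U, f) = 7 - 1 = 6)
y = I*sqrt(33)/3 (y = sqrt(-6 + 7/3) = sqrt(-11/3) = I*sqrt(33)/3 ≈ 1.9149*I)
(K + 46) + y*l(3, 8) = (66 + 46) + (I*sqrt(33)/3)*6 = 112 + 2*I*sqrt(33)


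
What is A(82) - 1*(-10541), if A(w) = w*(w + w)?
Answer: 23989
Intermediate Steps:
A(w) = 2*w² (A(w) = w*(2*w) = 2*w²)
A(82) - 1*(-10541) = 2*82² - 1*(-10541) = 2*6724 + 10541 = 13448 + 10541 = 23989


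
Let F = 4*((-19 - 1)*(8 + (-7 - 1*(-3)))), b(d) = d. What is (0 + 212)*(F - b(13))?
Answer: -70596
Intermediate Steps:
F = -320 (F = 4*(-20*(8 + (-7 + 3))) = 4*(-20*(8 - 4)) = 4*(-20*4) = 4*(-80) = -320)
(0 + 212)*(F - b(13)) = (0 + 212)*(-320 - 1*13) = 212*(-320 - 13) = 212*(-333) = -70596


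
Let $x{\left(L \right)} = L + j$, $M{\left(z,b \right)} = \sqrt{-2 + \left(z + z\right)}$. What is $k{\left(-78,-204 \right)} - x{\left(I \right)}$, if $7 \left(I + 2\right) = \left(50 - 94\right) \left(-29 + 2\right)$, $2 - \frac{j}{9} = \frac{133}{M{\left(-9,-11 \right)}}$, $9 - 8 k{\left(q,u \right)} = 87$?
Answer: $- \frac{5473}{28} - \frac{1197 i \sqrt{5}}{10} \approx -195.46 - 267.66 i$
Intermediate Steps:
$k{\left(q,u \right)} = - \frac{39}{4}$ ($k{\left(q,u \right)} = \frac{9}{8} - \frac{87}{8} = - \frac{39}{4}$)
$M{\left(z,b \right)} = \sqrt{-2 + 2 z}$
$j = 18 + \frac{1197 i \sqrt{5}}{10}$ ($j = 18 - 9 \frac{133}{\sqrt{-2 + 2 \left(-9\right)}} = 18 - 9 \frac{133}{\sqrt{-2 - 18}} = 18 - 9 \frac{133}{\sqrt{-20}} = 18 - 9 \frac{133}{2 i \sqrt{5}} = 18 - 9 \cdot 133 \left(- \frac{i \sqrt{5}}{10}\right) = 18 - 9 \left(- \frac{133 i \sqrt{5}}{10}\right) = 18 + \frac{1197 i \sqrt{5}}{10} \approx 18.0 + 267.66 i$)
$I = \frac{1174}{7}$ ($I = -2 + \frac{\left(50 - 94\right) \left(-29 + 2\right)}{7} = -2 + \frac{\left(-44\right) \left(-27\right)}{7} = -2 + \frac{1}{7} \cdot 1188 = -2 + \frac{1188}{7} = \frac{1174}{7} \approx 167.71$)
$x{\left(L \right)} = 18 + L + \frac{1197 i \sqrt{5}}{10}$ ($x{\left(L \right)} = L + \left(18 + \frac{1197 i \sqrt{5}}{10}\right) = 18 + L + \frac{1197 i \sqrt{5}}{10}$)
$k{\left(-78,-204 \right)} - x{\left(I \right)} = - \frac{39}{4} - \left(18 + \frac{1174}{7} + \frac{1197 i \sqrt{5}}{10}\right) = - \frac{39}{4} - \left(\frac{1300}{7} + \frac{1197 i \sqrt{5}}{10}\right) = - \frac{5473}{28} - \frac{1197 i \sqrt{5}}{10}$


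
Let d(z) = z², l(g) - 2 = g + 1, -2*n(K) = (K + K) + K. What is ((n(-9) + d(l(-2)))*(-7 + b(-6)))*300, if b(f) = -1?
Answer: -34800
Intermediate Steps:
n(K) = -3*K/2 (n(K) = -((K + K) + K)/2 = -(2*K + K)/2 = -3*K/2)
l(g) = 3 + g (l(g) = 2 + (g + 1) = 2 + (1 + g) = 3 + g)
((n(-9) + d(l(-2)))*(-7 + b(-6)))*300 = ((-3/2*(-9) + (3 - 2)²)*(-7 - 1))*300 = ((27/2 + 1²)*(-8))*300 = ((27/2 + 1)*(-8))*300 = ((29/2)*(-8))*300 = -116*300 = -34800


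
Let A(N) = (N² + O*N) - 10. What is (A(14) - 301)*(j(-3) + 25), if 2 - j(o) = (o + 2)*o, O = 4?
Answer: -1416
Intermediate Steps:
A(N) = -10 + N² + 4*N (A(N) = (N² + 4*N) - 10 = -10 + N² + 4*N)
j(o) = 2 - o*(2 + o) (j(o) = 2 - (o + 2)*o = 2 - (2 + o)*o = 2 - o*(2 + o))
(A(14) - 301)*(j(-3) + 25) = ((-10 + 14² + 4*14) - 301)*((2 - 1*(-3)² - 2*(-3)) + 25) = ((-10 + 196 + 56) - 301)*((2 - 1*9 + 6) + 25) = (242 - 301)*((2 - 9 + 6) + 25) = -59*(-1 + 25) = -59*24 = -1416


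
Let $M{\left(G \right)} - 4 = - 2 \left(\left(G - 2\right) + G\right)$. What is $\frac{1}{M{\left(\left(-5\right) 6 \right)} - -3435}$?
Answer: $\frac{1}{3563} \approx 0.00028066$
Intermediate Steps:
$M{\left(G \right)} = 8 - 4 G$ ($M{\left(G \right)} = 4 - 2 \left(\left(G - 2\right) + G\right) = 4 - 2 \left(\left(-2 + G\right) + G\right) = 4 - 2 \left(-2 + 2 G\right) = 4 - \left(-4 + 4 G\right) = 8 - 4 G$)
$\frac{1}{M{\left(\left(-5\right) 6 \right)} - -3435} = \frac{1}{\left(8 - 4 \left(\left(-5\right) 6\right)\right) - -3435} = \frac{1}{\left(8 - -120\right) + 3435} = \frac{1}{\left(8 + 120\right) + 3435} = \frac{1}{128 + 3435} = \frac{1}{3563}$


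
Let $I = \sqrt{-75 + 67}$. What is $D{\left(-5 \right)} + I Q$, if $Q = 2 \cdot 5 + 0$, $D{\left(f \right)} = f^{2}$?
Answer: $25 + 20 i \sqrt{2} \approx 25.0 + 28.284 i$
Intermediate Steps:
$I = 2 i \sqrt{2}$ ($I = \sqrt{-8} = 2 i \sqrt{2} \approx 2.8284 i$)
$Q = 10$ ($Q = 10 + 0 = 10$)
$D{\left(-5 \right)} + I Q = \left(-5\right)^{2} + 2 i \sqrt{2} \cdot 10 = 25 + 20 i \sqrt{2}$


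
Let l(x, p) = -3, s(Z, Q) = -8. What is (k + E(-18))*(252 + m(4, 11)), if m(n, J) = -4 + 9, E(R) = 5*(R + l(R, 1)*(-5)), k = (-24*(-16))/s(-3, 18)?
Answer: -16191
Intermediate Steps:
k = -48 (k = -24*(-16)/(-8) = 384*(-⅛) = -48)
E(R) = 75 + 5*R (E(R) = 5*(R - 3*(-5)) = 5*(R + 15) = 5*(15 + R) = 75 + 5*R)
m(n, J) = 5
(k + E(-18))*(252 + m(4, 11)) = (-48 + (75 + 5*(-18)))*(252 + 5) = (-48 + (75 - 90))*257 = (-48 - 15)*257 = -63*257 = -16191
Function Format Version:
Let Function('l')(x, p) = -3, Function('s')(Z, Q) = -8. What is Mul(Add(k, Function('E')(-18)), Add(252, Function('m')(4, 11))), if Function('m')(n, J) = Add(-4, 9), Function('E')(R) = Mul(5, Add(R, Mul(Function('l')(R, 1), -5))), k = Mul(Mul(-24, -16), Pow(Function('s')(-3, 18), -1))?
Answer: -16191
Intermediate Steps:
k = -48 (k = Mul(Mul(-24, -16), Pow(-8, -1)) = Mul(384, Rational(-1, 8)) = -48)
Function('E')(R) = Add(75, Mul(5, R)) (Function('E')(R) = Mul(5, Add(R, Mul(-3, -5))) = Mul(5, Add(R, 15)) = Mul(5, Add(15, R)) = Add(75, Mul(5, R)))
Function('m')(n, J) = 5
Mul(Add(k, Function('E')(-18)), Add(252, Function('m')(4, 11))) = Mul(Add(-48, Add(75, Mul(5, -18))), Add(252, 5)) = Mul(Add(-48, Add(75, -90)), 257) = Mul(Add(-48, -15), 257) = Mul(-63, 257) = -16191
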